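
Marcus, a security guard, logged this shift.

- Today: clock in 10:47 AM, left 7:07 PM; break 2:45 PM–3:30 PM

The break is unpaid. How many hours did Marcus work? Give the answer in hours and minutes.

7 h 35 min

Today: 10:47 AM–7:07 PM = 8 h 20 min; less 45 min break → 7 h 35 min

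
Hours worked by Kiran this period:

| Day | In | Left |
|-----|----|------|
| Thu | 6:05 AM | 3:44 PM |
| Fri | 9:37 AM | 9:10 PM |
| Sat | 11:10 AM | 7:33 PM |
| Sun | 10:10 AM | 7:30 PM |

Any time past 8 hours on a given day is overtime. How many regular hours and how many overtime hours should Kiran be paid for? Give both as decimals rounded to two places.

Thu: 6:05 AM–3:44 PM = 9 h 39 min
Fri: 9:37 AM–9:10 PM = 11 h 33 min
Sat: 11:10 AM–7:33 PM = 8 h 23 min
Sun: 10:10 AM–7:30 PM = 9 h 20 min
Thu reg 8 h 0 min / OT 1 h 39 min; Fri reg 8 h 0 min / OT 3 h 33 min; Sat reg 8 h 0 min / OT 0 h 23 min; Sun reg 8 h 0 min / OT 1 h 20 min.
Totals: regular 32 h 0 min, overtime 6 h 55 min.

Regular 32.00 hours, overtime 6.92 hours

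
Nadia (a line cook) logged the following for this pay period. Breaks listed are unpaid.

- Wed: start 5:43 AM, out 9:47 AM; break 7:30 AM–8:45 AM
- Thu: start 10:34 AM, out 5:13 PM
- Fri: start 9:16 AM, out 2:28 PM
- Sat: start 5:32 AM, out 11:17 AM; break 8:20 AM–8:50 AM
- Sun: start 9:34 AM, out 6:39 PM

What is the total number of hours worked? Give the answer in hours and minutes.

29 h 0 min

Wed: 5:43 AM–9:47 AM = 4 h 4 min; less 75 min break → 2 h 49 min
Thu: 10:34 AM–5:13 PM = 6 h 39 min
Fri: 9:16 AM–2:28 PM = 5 h 12 min
Sat: 5:32 AM–11:17 AM = 5 h 45 min; less 30 min break → 5 h 15 min
Sun: 9:34 AM–6:39 PM = 9 h 5 min
Total: 2 h 49 min + 6 h 39 min + 5 h 12 min + 5 h 15 min + 9 h 5 min = 29 h 0 min.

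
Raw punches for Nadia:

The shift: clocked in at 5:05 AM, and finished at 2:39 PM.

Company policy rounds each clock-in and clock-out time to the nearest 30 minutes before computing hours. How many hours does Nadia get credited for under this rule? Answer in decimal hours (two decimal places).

The shift: in 5:05 AM→5:00 AM, out 2:39 PM→2:30 PM; 9 h 30 min

9.50 hours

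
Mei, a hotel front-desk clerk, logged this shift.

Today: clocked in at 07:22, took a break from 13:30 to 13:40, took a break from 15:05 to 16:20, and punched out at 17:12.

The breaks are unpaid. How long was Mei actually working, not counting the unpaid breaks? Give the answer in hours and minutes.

8 h 25 min

Today: 07:22–17:12 = 9 h 50 min; less 85 min break → 8 h 25 min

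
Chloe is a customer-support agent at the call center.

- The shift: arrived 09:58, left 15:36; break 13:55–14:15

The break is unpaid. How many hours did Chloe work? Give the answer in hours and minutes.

The shift: 09:58–15:36 = 5 h 38 min; less 20 min break → 5 h 18 min

5 h 18 min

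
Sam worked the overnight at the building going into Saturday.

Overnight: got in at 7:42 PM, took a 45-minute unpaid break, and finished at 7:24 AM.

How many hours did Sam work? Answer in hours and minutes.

Overnight: 7:42 PM → midnight = 4 h 18 min; midnight → 7:24 AM = 7 h 24 min; span 11 h 42 min; less 45 min break → 10 h 57 min

10 h 57 min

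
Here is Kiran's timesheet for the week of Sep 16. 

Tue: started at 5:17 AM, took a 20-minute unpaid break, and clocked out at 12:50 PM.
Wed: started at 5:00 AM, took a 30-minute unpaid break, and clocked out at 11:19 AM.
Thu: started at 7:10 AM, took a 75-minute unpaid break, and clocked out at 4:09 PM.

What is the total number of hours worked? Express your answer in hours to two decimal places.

20.77 hours

Tue: 5:17 AM–12:50 PM = 7 h 33 min; less 20 min break → 7 h 13 min
Wed: 5:00 AM–11:19 AM = 6 h 19 min; less 30 min break → 5 h 49 min
Thu: 7:10 AM–4:09 PM = 8 h 59 min; less 75 min break → 7 h 44 min
Total: 7 h 13 min + 5 h 49 min + 7 h 44 min = 20 h 46 min.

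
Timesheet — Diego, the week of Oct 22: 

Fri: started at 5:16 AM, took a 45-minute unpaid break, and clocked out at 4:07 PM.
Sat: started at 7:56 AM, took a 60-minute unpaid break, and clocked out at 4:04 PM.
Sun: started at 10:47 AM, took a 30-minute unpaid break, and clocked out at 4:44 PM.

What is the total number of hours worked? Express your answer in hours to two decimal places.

Fri: 5:16 AM–4:07 PM = 10 h 51 min; less 45 min break → 10 h 6 min
Sat: 7:56 AM–4:04 PM = 8 h 8 min; less 60 min break → 7 h 8 min
Sun: 10:47 AM–4:44 PM = 5 h 57 min; less 30 min break → 5 h 27 min
Total: 10 h 6 min + 7 h 8 min + 5 h 27 min = 22 h 41 min.

22.68 hours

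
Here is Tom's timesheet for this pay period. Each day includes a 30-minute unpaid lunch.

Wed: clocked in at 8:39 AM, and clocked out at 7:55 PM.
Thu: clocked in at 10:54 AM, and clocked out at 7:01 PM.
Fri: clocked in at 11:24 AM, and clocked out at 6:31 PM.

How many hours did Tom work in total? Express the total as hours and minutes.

25 h 0 min

Wed: 8:39 AM–7:55 PM = 11 h 16 min; less 30 min break → 10 h 46 min
Thu: 10:54 AM–7:01 PM = 8 h 7 min; less 30 min break → 7 h 37 min
Fri: 11:24 AM–6:31 PM = 7 h 7 min; less 30 min break → 6 h 37 min
Total: 10 h 46 min + 7 h 37 min + 6 h 37 min = 25 h 0 min.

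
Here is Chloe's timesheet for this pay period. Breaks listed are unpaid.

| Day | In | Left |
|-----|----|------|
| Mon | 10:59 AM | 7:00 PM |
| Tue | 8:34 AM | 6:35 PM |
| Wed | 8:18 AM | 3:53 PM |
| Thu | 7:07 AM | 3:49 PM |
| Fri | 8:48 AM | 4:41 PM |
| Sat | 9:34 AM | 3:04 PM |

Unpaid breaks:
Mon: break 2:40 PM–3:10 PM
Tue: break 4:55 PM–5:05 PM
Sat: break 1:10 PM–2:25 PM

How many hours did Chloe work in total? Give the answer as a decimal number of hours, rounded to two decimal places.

45.78 hours

Mon: 10:59 AM–7:00 PM = 8 h 1 min; less 30 min break → 7 h 31 min
Tue: 8:34 AM–6:35 PM = 10 h 1 min; less 10 min break → 9 h 51 min
Wed: 8:18 AM–3:53 PM = 7 h 35 min
Thu: 7:07 AM–3:49 PM = 8 h 42 min
Fri: 8:48 AM–4:41 PM = 7 h 53 min
Sat: 9:34 AM–3:04 PM = 5 h 30 min; less 75 min break → 4 h 15 min
Total: 7 h 31 min + 9 h 51 min + 7 h 35 min + 8 h 42 min + 7 h 53 min + 4 h 15 min = 45 h 47 min.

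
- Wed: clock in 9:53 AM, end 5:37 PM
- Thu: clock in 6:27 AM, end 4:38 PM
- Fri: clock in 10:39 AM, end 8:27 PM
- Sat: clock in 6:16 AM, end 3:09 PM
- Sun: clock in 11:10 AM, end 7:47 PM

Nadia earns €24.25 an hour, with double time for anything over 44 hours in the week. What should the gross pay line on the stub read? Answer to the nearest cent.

€1126.01

Wed: 9:53 AM–5:37 PM = 7 h 44 min
Thu: 6:27 AM–4:38 PM = 10 h 11 min
Fri: 10:39 AM–8:27 PM = 9 h 48 min
Sat: 6:16 AM–3:09 PM = 8 h 53 min
Sun: 11:10 AM–7:47 PM = 8 h 37 min
Total worked: 45 h 13 min = 2713 min.
Regular 44 h 0 min = 2640 min at €24.25/h; overtime 1 h 13 min = 73 min at €48.50/h.
Pay = (2640 × €24.25 + 73 × €48.50) ÷ 60 = €1126.01.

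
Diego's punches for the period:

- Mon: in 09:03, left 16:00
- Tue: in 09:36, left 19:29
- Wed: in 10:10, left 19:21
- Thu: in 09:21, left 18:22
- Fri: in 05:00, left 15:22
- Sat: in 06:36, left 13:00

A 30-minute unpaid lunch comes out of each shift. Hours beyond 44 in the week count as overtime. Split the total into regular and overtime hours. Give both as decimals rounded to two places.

Regular 44.00 hours, overtime 4.80 hours

Mon: 09:03–16:00 = 6 h 57 min; less 30 min break → 6 h 27 min
Tue: 09:36–19:29 = 9 h 53 min; less 30 min break → 9 h 23 min
Wed: 10:10–19:21 = 9 h 11 min; less 30 min break → 8 h 41 min
Thu: 09:21–18:22 = 9 h 1 min; less 30 min break → 8 h 31 min
Fri: 05:00–15:22 = 10 h 22 min; less 30 min break → 9 h 52 min
Sat: 06:36–13:00 = 6 h 24 min; less 30 min break → 5 h 54 min
Total worked: 48 h 48 min = 48.80 h.
Threshold 44 h → overtime 4 h 48 min, regular 44 h 0 min.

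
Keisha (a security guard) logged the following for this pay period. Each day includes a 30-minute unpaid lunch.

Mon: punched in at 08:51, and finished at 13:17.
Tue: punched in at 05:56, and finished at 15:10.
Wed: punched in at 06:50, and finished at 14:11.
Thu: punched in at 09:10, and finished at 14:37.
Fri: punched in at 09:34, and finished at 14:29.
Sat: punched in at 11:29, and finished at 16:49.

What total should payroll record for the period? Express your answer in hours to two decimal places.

Mon: 08:51–13:17 = 4 h 26 min; less 30 min break → 3 h 56 min
Tue: 05:56–15:10 = 9 h 14 min; less 30 min break → 8 h 44 min
Wed: 06:50–14:11 = 7 h 21 min; less 30 min break → 6 h 51 min
Thu: 09:10–14:37 = 5 h 27 min; less 30 min break → 4 h 57 min
Fri: 09:34–14:29 = 4 h 55 min; less 30 min break → 4 h 25 min
Sat: 11:29–16:49 = 5 h 20 min; less 30 min break → 4 h 50 min
Total: 3 h 56 min + 8 h 44 min + 6 h 51 min + 4 h 57 min + 4 h 25 min + 4 h 50 min = 33 h 43 min.

33.72 hours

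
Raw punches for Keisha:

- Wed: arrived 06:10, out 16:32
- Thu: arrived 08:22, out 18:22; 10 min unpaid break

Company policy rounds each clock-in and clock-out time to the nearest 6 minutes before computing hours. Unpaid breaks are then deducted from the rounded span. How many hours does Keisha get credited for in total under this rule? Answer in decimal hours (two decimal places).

20.13 hours

Wed: in 06:10→06:12, out 16:32→16:30; 10 h 18 min
Thu: in 08:22→08:24, out 18:22→18:24; 10 h 0 min − 10 min = 9 h 50 min
Total credited: 20 h 8 min.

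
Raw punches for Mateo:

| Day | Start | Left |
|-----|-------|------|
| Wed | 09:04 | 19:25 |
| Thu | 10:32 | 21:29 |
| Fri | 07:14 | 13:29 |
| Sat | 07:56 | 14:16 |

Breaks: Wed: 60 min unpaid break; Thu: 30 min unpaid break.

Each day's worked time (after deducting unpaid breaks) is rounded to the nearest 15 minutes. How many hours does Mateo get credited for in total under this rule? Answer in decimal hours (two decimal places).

32.25 hours

Wed: 09:04–19:25 = 10 h 21 min − 60 min = 9 h 21 min → rounds to 9 h 15 min
Thu: 10:32–21:29 = 10 h 57 min − 30 min = 10 h 27 min → rounds to 10 h 30 min
Fri: 07:14–13:29 = 6 h 15 min → rounds to 6 h 15 min
Sat: 07:56–14:16 = 6 h 20 min → rounds to 6 h 15 min
Total credited: 32 h 15 min.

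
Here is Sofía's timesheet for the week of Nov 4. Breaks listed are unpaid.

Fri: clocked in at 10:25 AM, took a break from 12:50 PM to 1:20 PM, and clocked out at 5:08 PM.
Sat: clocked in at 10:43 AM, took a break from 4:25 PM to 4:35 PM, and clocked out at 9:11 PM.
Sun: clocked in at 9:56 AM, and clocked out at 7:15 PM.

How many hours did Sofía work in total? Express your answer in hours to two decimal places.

25.83 hours

Fri: 10:25 AM–5:08 PM = 6 h 43 min; less 30 min break → 6 h 13 min
Sat: 10:43 AM–9:11 PM = 10 h 28 min; less 10 min break → 10 h 18 min
Sun: 9:56 AM–7:15 PM = 9 h 19 min
Total: 6 h 13 min + 10 h 18 min + 9 h 19 min = 25 h 50 min.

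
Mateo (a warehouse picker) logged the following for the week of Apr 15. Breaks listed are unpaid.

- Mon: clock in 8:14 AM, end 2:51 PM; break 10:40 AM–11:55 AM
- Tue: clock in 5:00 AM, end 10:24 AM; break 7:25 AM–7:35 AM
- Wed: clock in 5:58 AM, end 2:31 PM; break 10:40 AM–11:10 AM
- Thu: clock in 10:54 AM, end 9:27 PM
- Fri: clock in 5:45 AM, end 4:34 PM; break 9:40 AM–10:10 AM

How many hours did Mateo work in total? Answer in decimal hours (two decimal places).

39.52 hours

Mon: 8:14 AM–2:51 PM = 6 h 37 min; less 75 min break → 5 h 22 min
Tue: 5:00 AM–10:24 AM = 5 h 24 min; less 10 min break → 5 h 14 min
Wed: 5:58 AM–2:31 PM = 8 h 33 min; less 30 min break → 8 h 3 min
Thu: 10:54 AM–9:27 PM = 10 h 33 min
Fri: 5:45 AM–4:34 PM = 10 h 49 min; less 30 min break → 10 h 19 min
Total: 5 h 22 min + 5 h 14 min + 8 h 3 min + 10 h 33 min + 10 h 19 min = 39 h 31 min.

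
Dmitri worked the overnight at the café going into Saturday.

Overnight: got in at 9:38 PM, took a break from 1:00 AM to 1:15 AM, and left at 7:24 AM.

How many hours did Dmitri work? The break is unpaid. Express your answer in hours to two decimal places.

Overnight: 9:38 PM → midnight = 2 h 22 min; midnight → 7:24 AM = 7 h 24 min; span 9 h 46 min; less 15 min break → 9 h 31 min

9.52 hours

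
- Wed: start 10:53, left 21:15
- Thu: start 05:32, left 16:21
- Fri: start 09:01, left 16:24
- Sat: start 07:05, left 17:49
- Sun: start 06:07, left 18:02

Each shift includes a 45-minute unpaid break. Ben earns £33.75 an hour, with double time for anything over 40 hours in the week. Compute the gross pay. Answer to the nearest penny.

£1854.00

Wed: 10:53–21:15 = 10 h 22 min; less 45 min break → 9 h 37 min
Thu: 05:32–16:21 = 10 h 49 min; less 45 min break → 10 h 4 min
Fri: 09:01–16:24 = 7 h 23 min; less 45 min break → 6 h 38 min
Sat: 07:05–17:49 = 10 h 44 min; less 45 min break → 9 h 59 min
Sun: 06:07–18:02 = 11 h 55 min; less 45 min break → 11 h 10 min
Total worked: 47 h 28 min = 2848 min.
Regular 40 h 0 min = 2400 min at £33.75/h; overtime 7 h 28 min = 448 min at £67.50/h.
Pay = (2400 × £33.75 + 448 × £67.50) ÷ 60 = £1854.00.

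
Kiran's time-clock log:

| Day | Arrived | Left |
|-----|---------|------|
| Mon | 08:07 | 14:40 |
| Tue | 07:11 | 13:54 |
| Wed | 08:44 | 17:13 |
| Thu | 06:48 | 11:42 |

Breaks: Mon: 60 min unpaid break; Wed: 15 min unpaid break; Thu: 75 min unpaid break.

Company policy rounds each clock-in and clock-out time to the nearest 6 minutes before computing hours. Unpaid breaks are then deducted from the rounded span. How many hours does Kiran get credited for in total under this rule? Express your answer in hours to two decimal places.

Mon: in 08:07→08:06, out 14:40→14:42; 6 h 36 min − 60 min = 5 h 36 min
Tue: in 07:11→07:12, out 13:54→13:54; 6 h 42 min
Wed: in 08:44→08:42, out 17:13→17:12; 8 h 30 min − 15 min = 8 h 15 min
Thu: in 06:48→06:48, out 11:42→11:42; 4 h 54 min − 75 min = 3 h 39 min
Total credited: 24 h 12 min.

24.20 hours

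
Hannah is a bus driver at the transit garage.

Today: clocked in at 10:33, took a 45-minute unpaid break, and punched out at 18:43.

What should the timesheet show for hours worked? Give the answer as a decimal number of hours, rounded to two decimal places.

7.42 hours

Today: 10:33–18:43 = 8 h 10 min; less 45 min break → 7 h 25 min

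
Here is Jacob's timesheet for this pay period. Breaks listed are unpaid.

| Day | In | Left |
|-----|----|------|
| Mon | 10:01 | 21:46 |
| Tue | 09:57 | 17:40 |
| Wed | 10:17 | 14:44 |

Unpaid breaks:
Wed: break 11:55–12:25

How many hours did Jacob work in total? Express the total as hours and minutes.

Mon: 10:01–21:46 = 11 h 45 min
Tue: 09:57–17:40 = 7 h 43 min
Wed: 10:17–14:44 = 4 h 27 min; less 30 min break → 3 h 57 min
Total: 11 h 45 min + 7 h 43 min + 3 h 57 min = 23 h 25 min.

23 h 25 min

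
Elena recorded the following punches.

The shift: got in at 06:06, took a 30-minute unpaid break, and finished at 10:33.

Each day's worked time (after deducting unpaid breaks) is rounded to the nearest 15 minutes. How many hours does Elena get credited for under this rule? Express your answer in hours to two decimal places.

4.00 hours

The shift: 06:06–10:33 = 4 h 27 min − 30 min = 3 h 57 min → rounds to 4 h 0 min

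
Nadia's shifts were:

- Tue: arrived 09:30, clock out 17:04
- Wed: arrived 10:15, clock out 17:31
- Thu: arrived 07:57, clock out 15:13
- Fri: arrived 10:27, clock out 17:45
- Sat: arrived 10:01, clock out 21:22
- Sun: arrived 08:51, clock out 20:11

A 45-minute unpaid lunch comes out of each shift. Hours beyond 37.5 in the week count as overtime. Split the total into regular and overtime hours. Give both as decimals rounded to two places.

Regular 37.50 hours, overtime 10.08 hours

Tue: 09:30–17:04 = 7 h 34 min; less 45 min break → 6 h 49 min
Wed: 10:15–17:31 = 7 h 16 min; less 45 min break → 6 h 31 min
Thu: 07:57–15:13 = 7 h 16 min; less 45 min break → 6 h 31 min
Fri: 10:27–17:45 = 7 h 18 min; less 45 min break → 6 h 33 min
Sat: 10:01–21:22 = 11 h 21 min; less 45 min break → 10 h 36 min
Sun: 08:51–20:11 = 11 h 20 min; less 45 min break → 10 h 35 min
Total worked: 47 h 35 min = 47.58 h.
Threshold 37.5 h → overtime 10 h 5 min, regular 37 h 30 min.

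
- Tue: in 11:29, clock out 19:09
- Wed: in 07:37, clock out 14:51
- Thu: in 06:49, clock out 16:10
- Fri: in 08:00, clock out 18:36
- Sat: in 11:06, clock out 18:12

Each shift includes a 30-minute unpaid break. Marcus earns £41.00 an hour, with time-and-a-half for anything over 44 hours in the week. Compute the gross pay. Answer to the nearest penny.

£1617.45

Tue: 11:29–19:09 = 7 h 40 min; less 30 min break → 7 h 10 min
Wed: 07:37–14:51 = 7 h 14 min; less 30 min break → 6 h 44 min
Thu: 06:49–16:10 = 9 h 21 min; less 30 min break → 8 h 51 min
Fri: 08:00–18:36 = 10 h 36 min; less 30 min break → 10 h 6 min
Sat: 11:06–18:12 = 7 h 6 min; less 30 min break → 6 h 36 min
Total worked: 39 h 27 min = 2367 min.
Regular 39 h 27 min = 2367 min at £41.00/h; overtime 0 h 0 min = 0 min at £61.50/h.
Pay = (2367 × £41.00 + 0 × £61.50) ÷ 60 = £1617.45.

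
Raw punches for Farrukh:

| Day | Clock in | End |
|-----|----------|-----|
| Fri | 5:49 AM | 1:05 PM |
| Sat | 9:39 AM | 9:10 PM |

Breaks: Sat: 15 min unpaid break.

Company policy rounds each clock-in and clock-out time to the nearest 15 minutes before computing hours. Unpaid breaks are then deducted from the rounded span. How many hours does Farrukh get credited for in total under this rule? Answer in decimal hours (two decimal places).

18.50 hours

Fri: in 5:49 AM→5:45 AM, out 1:05 PM→1:00 PM; 7 h 15 min
Sat: in 9:39 AM→9:45 AM, out 9:10 PM→9:15 PM; 11 h 30 min − 15 min = 11 h 15 min
Total credited: 18 h 30 min.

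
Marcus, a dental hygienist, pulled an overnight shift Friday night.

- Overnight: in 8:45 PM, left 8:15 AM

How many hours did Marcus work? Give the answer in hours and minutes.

Overnight: 8:45 PM → midnight = 3 h 15 min; midnight → 8:15 AM = 8 h 15 min; span 11 h 30 min

11 h 30 min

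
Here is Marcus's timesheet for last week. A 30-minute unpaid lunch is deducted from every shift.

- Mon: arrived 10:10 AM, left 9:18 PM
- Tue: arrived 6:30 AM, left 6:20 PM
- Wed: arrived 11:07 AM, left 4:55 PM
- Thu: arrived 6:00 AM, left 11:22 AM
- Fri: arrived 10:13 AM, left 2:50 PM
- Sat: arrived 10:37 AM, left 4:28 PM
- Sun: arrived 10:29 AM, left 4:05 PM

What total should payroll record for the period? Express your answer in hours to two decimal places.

46.70 hours

Mon: 10:10 AM–9:18 PM = 11 h 8 min; less 30 min break → 10 h 38 min
Tue: 6:30 AM–6:20 PM = 11 h 50 min; less 30 min break → 11 h 20 min
Wed: 11:07 AM–4:55 PM = 5 h 48 min; less 30 min break → 5 h 18 min
Thu: 6:00 AM–11:22 AM = 5 h 22 min; less 30 min break → 4 h 52 min
Fri: 10:13 AM–2:50 PM = 4 h 37 min; less 30 min break → 4 h 7 min
Sat: 10:37 AM–4:28 PM = 5 h 51 min; less 30 min break → 5 h 21 min
Sun: 10:29 AM–4:05 PM = 5 h 36 min; less 30 min break → 5 h 6 min
Total: 10 h 38 min + 11 h 20 min + 5 h 18 min + 4 h 52 min + 4 h 7 min + 5 h 21 min + 5 h 6 min = 46 h 42 min.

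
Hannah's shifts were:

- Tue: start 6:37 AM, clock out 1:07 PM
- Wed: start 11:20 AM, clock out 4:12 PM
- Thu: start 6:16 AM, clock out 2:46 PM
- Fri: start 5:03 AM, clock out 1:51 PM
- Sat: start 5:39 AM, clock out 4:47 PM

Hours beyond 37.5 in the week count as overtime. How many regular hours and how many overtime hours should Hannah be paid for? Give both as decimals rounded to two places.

Tue: 6:37 AM–1:07 PM = 6 h 30 min
Wed: 11:20 AM–4:12 PM = 4 h 52 min
Thu: 6:16 AM–2:46 PM = 8 h 30 min
Fri: 5:03 AM–1:51 PM = 8 h 48 min
Sat: 5:39 AM–4:47 PM = 11 h 8 min
Total worked: 39 h 48 min = 39.80 h.
Threshold 37.5 h → overtime 2 h 18 min, regular 37 h 30 min.

Regular 37.50 hours, overtime 2.30 hours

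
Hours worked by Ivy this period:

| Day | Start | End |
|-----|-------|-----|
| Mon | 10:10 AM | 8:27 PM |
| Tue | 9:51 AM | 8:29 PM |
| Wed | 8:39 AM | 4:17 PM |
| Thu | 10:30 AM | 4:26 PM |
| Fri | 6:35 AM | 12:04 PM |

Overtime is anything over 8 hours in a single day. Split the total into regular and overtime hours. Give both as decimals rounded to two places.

Regular 35.05 hours, overtime 4.92 hours

Mon: 10:10 AM–8:27 PM = 10 h 17 min
Tue: 9:51 AM–8:29 PM = 10 h 38 min
Wed: 8:39 AM–4:17 PM = 7 h 38 min
Thu: 10:30 AM–4:26 PM = 5 h 56 min
Fri: 6:35 AM–12:04 PM = 5 h 29 min
Mon reg 8 h 0 min / OT 2 h 17 min; Tue reg 8 h 0 min / OT 2 h 38 min; Wed reg 7 h 38 min / OT 0 h 0 min; Thu reg 5 h 56 min / OT 0 h 0 min; Fri reg 5 h 29 min / OT 0 h 0 min.
Totals: regular 35 h 3 min, overtime 4 h 55 min.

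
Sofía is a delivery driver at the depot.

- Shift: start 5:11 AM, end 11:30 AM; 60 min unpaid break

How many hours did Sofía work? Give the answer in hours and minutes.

5 h 19 min

Shift: 5:11 AM–11:30 AM = 6 h 19 min; less 60 min break → 5 h 19 min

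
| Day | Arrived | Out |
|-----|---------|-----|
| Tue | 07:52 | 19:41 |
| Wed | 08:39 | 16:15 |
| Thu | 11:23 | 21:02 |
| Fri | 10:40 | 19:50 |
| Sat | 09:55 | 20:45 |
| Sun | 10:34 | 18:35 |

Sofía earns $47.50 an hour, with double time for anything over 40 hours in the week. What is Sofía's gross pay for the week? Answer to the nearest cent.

Tue: 07:52–19:41 = 11 h 49 min
Wed: 08:39–16:15 = 7 h 36 min
Thu: 11:23–21:02 = 9 h 39 min
Fri: 10:40–19:50 = 9 h 10 min
Sat: 09:55–20:45 = 10 h 50 min
Sun: 10:34–18:35 = 8 h 1 min
Total worked: 57 h 5 min = 3425 min.
Regular 40 h 0 min = 2400 min at $47.50/h; overtime 17 h 5 min = 1025 min at $95.00/h.
Pay = (2400 × $47.50 + 1025 × $95.00) ÷ 60 = $3522.92.

$3522.92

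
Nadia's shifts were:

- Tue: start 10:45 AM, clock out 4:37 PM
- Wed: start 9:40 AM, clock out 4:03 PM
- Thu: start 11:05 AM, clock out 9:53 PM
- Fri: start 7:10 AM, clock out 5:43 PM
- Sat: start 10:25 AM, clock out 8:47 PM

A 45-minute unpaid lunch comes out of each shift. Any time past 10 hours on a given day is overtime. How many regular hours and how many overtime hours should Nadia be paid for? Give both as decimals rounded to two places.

Tue: 10:45 AM–4:37 PM = 5 h 52 min; less 45 min break → 5 h 7 min
Wed: 9:40 AM–4:03 PM = 6 h 23 min; less 45 min break → 5 h 38 min
Thu: 11:05 AM–9:53 PM = 10 h 48 min; less 45 min break → 10 h 3 min
Fri: 7:10 AM–5:43 PM = 10 h 33 min; less 45 min break → 9 h 48 min
Sat: 10:25 AM–8:47 PM = 10 h 22 min; less 45 min break → 9 h 37 min
Tue reg 5 h 7 min / OT 0 h 0 min; Wed reg 5 h 38 min / OT 0 h 0 min; Thu reg 10 h 0 min / OT 0 h 3 min; Fri reg 9 h 48 min / OT 0 h 0 min; Sat reg 9 h 37 min / OT 0 h 0 min.
Totals: regular 40 h 10 min, overtime 0 h 3 min.

Regular 40.17 hours, overtime 0.05 hours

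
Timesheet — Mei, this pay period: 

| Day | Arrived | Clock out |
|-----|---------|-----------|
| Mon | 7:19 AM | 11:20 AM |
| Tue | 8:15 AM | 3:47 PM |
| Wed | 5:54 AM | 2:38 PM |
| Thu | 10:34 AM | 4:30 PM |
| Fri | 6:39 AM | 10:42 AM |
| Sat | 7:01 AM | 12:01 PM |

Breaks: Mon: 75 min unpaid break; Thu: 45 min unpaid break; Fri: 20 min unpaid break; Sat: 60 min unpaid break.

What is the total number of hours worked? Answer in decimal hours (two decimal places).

31.93 hours

Mon: 7:19 AM–11:20 AM = 4 h 1 min; less 75 min break → 2 h 46 min
Tue: 8:15 AM–3:47 PM = 7 h 32 min
Wed: 5:54 AM–2:38 PM = 8 h 44 min
Thu: 10:34 AM–4:30 PM = 5 h 56 min; less 45 min break → 5 h 11 min
Fri: 6:39 AM–10:42 AM = 4 h 3 min; less 20 min break → 3 h 43 min
Sat: 7:01 AM–12:01 PM = 5 h 0 min; less 60 min break → 4 h 0 min
Total: 2 h 46 min + 7 h 32 min + 8 h 44 min + 5 h 11 min + 3 h 43 min + 4 h 0 min = 31 h 56 min.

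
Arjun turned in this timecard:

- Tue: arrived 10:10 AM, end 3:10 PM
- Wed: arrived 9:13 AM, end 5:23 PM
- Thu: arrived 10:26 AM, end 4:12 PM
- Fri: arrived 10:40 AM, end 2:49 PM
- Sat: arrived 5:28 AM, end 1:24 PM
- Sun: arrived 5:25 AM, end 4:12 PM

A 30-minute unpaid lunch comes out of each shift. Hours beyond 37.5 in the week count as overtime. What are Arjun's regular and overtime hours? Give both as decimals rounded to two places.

Tue: 10:10 AM–3:10 PM = 5 h 0 min; less 30 min break → 4 h 30 min
Wed: 9:13 AM–5:23 PM = 8 h 10 min; less 30 min break → 7 h 40 min
Thu: 10:26 AM–4:12 PM = 5 h 46 min; less 30 min break → 5 h 16 min
Fri: 10:40 AM–2:49 PM = 4 h 9 min; less 30 min break → 3 h 39 min
Sat: 5:28 AM–1:24 PM = 7 h 56 min; less 30 min break → 7 h 26 min
Sun: 5:25 AM–4:12 PM = 10 h 47 min; less 30 min break → 10 h 17 min
Total worked: 38 h 48 min = 38.80 h.
Threshold 37.5 h → overtime 1 h 18 min, regular 37 h 30 min.

Regular 37.50 hours, overtime 1.30 hours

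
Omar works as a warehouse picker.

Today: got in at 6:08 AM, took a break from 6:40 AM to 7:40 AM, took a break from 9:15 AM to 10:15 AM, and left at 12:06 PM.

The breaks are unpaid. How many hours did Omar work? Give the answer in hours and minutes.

Today: 6:08 AM–12:06 PM = 5 h 58 min; less 120 min break → 3 h 58 min

3 h 58 min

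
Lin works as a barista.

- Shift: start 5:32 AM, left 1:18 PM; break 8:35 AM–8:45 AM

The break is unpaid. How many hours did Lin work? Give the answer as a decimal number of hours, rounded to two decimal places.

Shift: 5:32 AM–1:18 PM = 7 h 46 min; less 10 min break → 7 h 36 min

7.60 hours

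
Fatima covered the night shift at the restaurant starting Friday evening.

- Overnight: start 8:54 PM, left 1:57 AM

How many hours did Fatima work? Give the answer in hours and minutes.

5 h 3 min

Overnight: 8:54 PM → midnight = 3 h 6 min; midnight → 1:57 AM = 1 h 57 min; span 5 h 3 min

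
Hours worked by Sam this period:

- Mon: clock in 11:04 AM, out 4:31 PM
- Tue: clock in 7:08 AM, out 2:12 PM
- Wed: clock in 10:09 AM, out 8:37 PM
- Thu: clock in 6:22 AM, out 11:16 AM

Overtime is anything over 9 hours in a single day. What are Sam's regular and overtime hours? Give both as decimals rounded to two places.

Mon: 11:04 AM–4:31 PM = 5 h 27 min
Tue: 7:08 AM–2:12 PM = 7 h 4 min
Wed: 10:09 AM–8:37 PM = 10 h 28 min
Thu: 6:22 AM–11:16 AM = 4 h 54 min
Mon reg 5 h 27 min / OT 0 h 0 min; Tue reg 7 h 4 min / OT 0 h 0 min; Wed reg 9 h 0 min / OT 1 h 28 min; Thu reg 4 h 54 min / OT 0 h 0 min.
Totals: regular 26 h 25 min, overtime 1 h 28 min.

Regular 26.42 hours, overtime 1.47 hours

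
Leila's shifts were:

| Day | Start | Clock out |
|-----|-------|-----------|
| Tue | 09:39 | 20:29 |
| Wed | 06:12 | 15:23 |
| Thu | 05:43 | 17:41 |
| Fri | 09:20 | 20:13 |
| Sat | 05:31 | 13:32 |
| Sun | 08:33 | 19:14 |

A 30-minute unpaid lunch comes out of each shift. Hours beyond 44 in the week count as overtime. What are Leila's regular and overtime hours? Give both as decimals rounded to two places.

Tue: 09:39–20:29 = 10 h 50 min; less 30 min break → 10 h 20 min
Wed: 06:12–15:23 = 9 h 11 min; less 30 min break → 8 h 41 min
Thu: 05:43–17:41 = 11 h 58 min; less 30 min break → 11 h 28 min
Fri: 09:20–20:13 = 10 h 53 min; less 30 min break → 10 h 23 min
Sat: 05:31–13:32 = 8 h 1 min; less 30 min break → 7 h 31 min
Sun: 08:33–19:14 = 10 h 41 min; less 30 min break → 10 h 11 min
Total worked: 58 h 34 min = 58.57 h.
Threshold 44 h → overtime 14 h 34 min, regular 44 h 0 min.

Regular 44.00 hours, overtime 14.57 hours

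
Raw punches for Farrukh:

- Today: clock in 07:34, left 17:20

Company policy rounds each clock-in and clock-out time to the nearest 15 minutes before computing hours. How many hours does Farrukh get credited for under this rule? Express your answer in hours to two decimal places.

Today: in 07:34→07:30, out 17:20→17:15; 9 h 45 min

9.75 hours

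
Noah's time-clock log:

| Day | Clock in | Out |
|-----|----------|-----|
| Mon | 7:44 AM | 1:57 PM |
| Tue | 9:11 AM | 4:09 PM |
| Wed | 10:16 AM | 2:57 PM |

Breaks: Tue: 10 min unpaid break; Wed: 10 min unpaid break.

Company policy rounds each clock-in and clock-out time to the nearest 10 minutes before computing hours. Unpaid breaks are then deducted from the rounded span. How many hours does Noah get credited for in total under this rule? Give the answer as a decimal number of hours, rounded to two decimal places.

17.67 hours

Mon: in 7:44 AM→7:40 AM, out 1:57 PM→2:00 PM; 6 h 20 min
Tue: in 9:11 AM→9:10 AM, out 4:09 PM→4:10 PM; 7 h 0 min − 10 min = 6 h 50 min
Wed: in 10:16 AM→10:20 AM, out 2:57 PM→3:00 PM; 4 h 40 min − 10 min = 4 h 30 min
Total credited: 17 h 40 min.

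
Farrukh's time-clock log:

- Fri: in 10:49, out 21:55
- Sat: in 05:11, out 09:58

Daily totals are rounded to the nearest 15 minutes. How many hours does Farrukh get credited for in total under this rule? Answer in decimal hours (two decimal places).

Fri: 10:49–21:55 = 11 h 6 min → rounds to 11 h 0 min
Sat: 05:11–09:58 = 4 h 47 min → rounds to 4 h 45 min
Total credited: 15 h 45 min.

15.75 hours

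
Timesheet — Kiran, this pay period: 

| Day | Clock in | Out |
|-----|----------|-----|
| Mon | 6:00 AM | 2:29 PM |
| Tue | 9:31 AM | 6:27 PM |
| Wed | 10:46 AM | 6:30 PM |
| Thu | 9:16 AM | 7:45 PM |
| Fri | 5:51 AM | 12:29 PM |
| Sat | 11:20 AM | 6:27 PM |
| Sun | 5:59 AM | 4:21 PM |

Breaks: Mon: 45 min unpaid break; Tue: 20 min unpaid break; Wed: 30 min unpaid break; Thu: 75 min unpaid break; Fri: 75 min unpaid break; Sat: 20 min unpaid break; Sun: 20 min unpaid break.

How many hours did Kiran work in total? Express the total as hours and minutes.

55 h 0 min

Mon: 6:00 AM–2:29 PM = 8 h 29 min; less 45 min break → 7 h 44 min
Tue: 9:31 AM–6:27 PM = 8 h 56 min; less 20 min break → 8 h 36 min
Wed: 10:46 AM–6:30 PM = 7 h 44 min; less 30 min break → 7 h 14 min
Thu: 9:16 AM–7:45 PM = 10 h 29 min; less 75 min break → 9 h 14 min
Fri: 5:51 AM–12:29 PM = 6 h 38 min; less 75 min break → 5 h 23 min
Sat: 11:20 AM–6:27 PM = 7 h 7 min; less 20 min break → 6 h 47 min
Sun: 5:59 AM–4:21 PM = 10 h 22 min; less 20 min break → 10 h 2 min
Total: 7 h 44 min + 8 h 36 min + 7 h 14 min + 9 h 14 min + 5 h 23 min + 6 h 47 min + 10 h 2 min = 55 h 0 min.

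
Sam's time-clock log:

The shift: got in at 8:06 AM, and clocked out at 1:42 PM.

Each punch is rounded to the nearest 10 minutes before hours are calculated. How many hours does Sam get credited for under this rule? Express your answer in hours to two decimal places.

5.50 hours

The shift: in 8:06 AM→8:10 AM, out 1:42 PM→1:40 PM; 5 h 30 min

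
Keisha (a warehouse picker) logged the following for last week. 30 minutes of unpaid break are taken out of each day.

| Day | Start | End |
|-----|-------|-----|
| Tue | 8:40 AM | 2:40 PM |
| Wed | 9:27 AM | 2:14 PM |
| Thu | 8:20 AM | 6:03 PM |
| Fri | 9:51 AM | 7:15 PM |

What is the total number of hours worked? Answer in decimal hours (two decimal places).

27.90 hours

Tue: 8:40 AM–2:40 PM = 6 h 0 min; less 30 min break → 5 h 30 min
Wed: 9:27 AM–2:14 PM = 4 h 47 min; less 30 min break → 4 h 17 min
Thu: 8:20 AM–6:03 PM = 9 h 43 min; less 30 min break → 9 h 13 min
Fri: 9:51 AM–7:15 PM = 9 h 24 min; less 30 min break → 8 h 54 min
Total: 5 h 30 min + 4 h 17 min + 9 h 13 min + 8 h 54 min = 27 h 54 min.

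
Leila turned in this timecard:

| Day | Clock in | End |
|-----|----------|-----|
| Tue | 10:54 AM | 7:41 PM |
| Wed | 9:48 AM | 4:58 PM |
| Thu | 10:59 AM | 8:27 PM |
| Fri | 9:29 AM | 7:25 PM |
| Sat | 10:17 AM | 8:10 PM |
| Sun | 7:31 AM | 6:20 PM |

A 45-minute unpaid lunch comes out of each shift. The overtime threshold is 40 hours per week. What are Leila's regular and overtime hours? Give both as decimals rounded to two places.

Tue: 10:54 AM–7:41 PM = 8 h 47 min; less 45 min break → 8 h 2 min
Wed: 9:48 AM–4:58 PM = 7 h 10 min; less 45 min break → 6 h 25 min
Thu: 10:59 AM–8:27 PM = 9 h 28 min; less 45 min break → 8 h 43 min
Fri: 9:29 AM–7:25 PM = 9 h 56 min; less 45 min break → 9 h 11 min
Sat: 10:17 AM–8:10 PM = 9 h 53 min; less 45 min break → 9 h 8 min
Sun: 7:31 AM–6:20 PM = 10 h 49 min; less 45 min break → 10 h 4 min
Total worked: 51 h 33 min = 51.55 h.
Threshold 40 h → overtime 11 h 33 min, regular 40 h 0 min.

Regular 40.00 hours, overtime 11.55 hours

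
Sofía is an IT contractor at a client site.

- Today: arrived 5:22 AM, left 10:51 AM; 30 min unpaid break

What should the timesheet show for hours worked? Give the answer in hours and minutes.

Today: 5:22 AM–10:51 AM = 5 h 29 min; less 30 min break → 4 h 59 min

4 h 59 min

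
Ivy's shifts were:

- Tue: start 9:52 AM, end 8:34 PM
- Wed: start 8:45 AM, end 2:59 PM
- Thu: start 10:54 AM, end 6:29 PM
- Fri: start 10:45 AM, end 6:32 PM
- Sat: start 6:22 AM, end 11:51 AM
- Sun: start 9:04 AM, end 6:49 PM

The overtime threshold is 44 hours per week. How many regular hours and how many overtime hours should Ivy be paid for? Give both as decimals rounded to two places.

Tue: 9:52 AM–8:34 PM = 10 h 42 min
Wed: 8:45 AM–2:59 PM = 6 h 14 min
Thu: 10:54 AM–6:29 PM = 7 h 35 min
Fri: 10:45 AM–6:32 PM = 7 h 47 min
Sat: 6:22 AM–11:51 AM = 5 h 29 min
Sun: 9:04 AM–6:49 PM = 9 h 45 min
Total worked: 47 h 32 min = 47.53 h.
Threshold 44 h → overtime 3 h 32 min, regular 44 h 0 min.

Regular 44.00 hours, overtime 3.53 hours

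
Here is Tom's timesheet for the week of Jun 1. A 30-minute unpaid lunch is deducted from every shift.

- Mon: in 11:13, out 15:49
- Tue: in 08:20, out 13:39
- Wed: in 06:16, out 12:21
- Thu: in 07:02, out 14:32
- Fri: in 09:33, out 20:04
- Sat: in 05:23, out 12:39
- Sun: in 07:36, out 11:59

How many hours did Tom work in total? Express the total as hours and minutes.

42 h 10 min

Mon: 11:13–15:49 = 4 h 36 min; less 30 min break → 4 h 6 min
Tue: 08:20–13:39 = 5 h 19 min; less 30 min break → 4 h 49 min
Wed: 06:16–12:21 = 6 h 5 min; less 30 min break → 5 h 35 min
Thu: 07:02–14:32 = 7 h 30 min; less 30 min break → 7 h 0 min
Fri: 09:33–20:04 = 10 h 31 min; less 30 min break → 10 h 1 min
Sat: 05:23–12:39 = 7 h 16 min; less 30 min break → 6 h 46 min
Sun: 07:36–11:59 = 4 h 23 min; less 30 min break → 3 h 53 min
Total: 4 h 6 min + 4 h 49 min + 5 h 35 min + 7 h 0 min + 10 h 1 min + 6 h 46 min + 3 h 53 min = 42 h 10 min.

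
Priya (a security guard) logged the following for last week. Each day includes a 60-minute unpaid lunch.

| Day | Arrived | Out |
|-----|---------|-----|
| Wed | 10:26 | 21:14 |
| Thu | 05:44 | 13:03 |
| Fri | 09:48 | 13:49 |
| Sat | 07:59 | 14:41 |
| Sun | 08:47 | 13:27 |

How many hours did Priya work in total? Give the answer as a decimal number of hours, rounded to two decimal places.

28.50 hours

Wed: 10:26–21:14 = 10 h 48 min; less 60 min break → 9 h 48 min
Thu: 05:44–13:03 = 7 h 19 min; less 60 min break → 6 h 19 min
Fri: 09:48–13:49 = 4 h 1 min; less 60 min break → 3 h 1 min
Sat: 07:59–14:41 = 6 h 42 min; less 60 min break → 5 h 42 min
Sun: 08:47–13:27 = 4 h 40 min; less 60 min break → 3 h 40 min
Total: 9 h 48 min + 6 h 19 min + 3 h 1 min + 5 h 42 min + 3 h 40 min = 28 h 30 min.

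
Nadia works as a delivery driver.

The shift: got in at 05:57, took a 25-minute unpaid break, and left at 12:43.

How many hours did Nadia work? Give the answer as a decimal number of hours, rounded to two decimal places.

6.35 hours

The shift: 05:57–12:43 = 6 h 46 min; less 25 min break → 6 h 21 min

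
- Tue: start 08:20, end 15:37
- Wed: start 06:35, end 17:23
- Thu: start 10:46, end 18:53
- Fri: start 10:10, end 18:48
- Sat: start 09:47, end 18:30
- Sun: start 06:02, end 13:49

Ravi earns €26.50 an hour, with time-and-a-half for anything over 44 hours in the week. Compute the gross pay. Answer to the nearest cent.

Tue: 08:20–15:37 = 7 h 17 min
Wed: 06:35–17:23 = 10 h 48 min
Thu: 10:46–18:53 = 8 h 7 min
Fri: 10:10–18:48 = 8 h 38 min
Sat: 09:47–18:30 = 8 h 43 min
Sun: 06:02–13:49 = 7 h 47 min
Total worked: 51 h 20 min = 3080 min.
Regular 44 h 0 min = 2640 min at €26.50/h; overtime 7 h 20 min = 440 min at €39.75/h.
Pay = (2640 × €26.50 + 440 × €39.75) ÷ 60 = €1457.50.

€1457.50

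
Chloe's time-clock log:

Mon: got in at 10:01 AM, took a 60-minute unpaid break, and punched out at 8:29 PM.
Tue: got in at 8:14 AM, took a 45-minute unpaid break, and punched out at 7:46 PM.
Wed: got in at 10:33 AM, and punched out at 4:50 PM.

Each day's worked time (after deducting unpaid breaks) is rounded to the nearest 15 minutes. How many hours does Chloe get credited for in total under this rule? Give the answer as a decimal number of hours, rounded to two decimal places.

Mon: 10:01 AM–8:29 PM = 10 h 28 min − 60 min = 9 h 28 min → rounds to 9 h 30 min
Tue: 8:14 AM–7:46 PM = 11 h 32 min − 45 min = 10 h 47 min → rounds to 10 h 45 min
Wed: 10:33 AM–4:50 PM = 6 h 17 min → rounds to 6 h 15 min
Total credited: 26 h 30 min.

26.50 hours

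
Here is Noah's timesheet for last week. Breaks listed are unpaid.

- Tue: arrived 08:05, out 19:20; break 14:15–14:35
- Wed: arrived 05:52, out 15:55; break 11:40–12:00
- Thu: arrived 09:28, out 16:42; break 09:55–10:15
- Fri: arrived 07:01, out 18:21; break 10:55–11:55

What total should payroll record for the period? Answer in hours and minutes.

Tue: 08:05–19:20 = 11 h 15 min; less 20 min break → 10 h 55 min
Wed: 05:52–15:55 = 10 h 3 min; less 20 min break → 9 h 43 min
Thu: 09:28–16:42 = 7 h 14 min; less 20 min break → 6 h 54 min
Fri: 07:01–18:21 = 11 h 20 min; less 60 min break → 10 h 20 min
Total: 10 h 55 min + 9 h 43 min + 6 h 54 min + 10 h 20 min = 37 h 52 min.

37 h 52 min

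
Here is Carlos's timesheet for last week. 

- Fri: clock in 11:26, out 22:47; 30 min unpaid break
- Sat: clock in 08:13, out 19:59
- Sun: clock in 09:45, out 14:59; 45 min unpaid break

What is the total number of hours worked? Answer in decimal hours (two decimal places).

27.10 hours

Fri: 11:26–22:47 = 11 h 21 min; less 30 min break → 10 h 51 min
Sat: 08:13–19:59 = 11 h 46 min
Sun: 09:45–14:59 = 5 h 14 min; less 45 min break → 4 h 29 min
Total: 10 h 51 min + 11 h 46 min + 4 h 29 min = 27 h 6 min.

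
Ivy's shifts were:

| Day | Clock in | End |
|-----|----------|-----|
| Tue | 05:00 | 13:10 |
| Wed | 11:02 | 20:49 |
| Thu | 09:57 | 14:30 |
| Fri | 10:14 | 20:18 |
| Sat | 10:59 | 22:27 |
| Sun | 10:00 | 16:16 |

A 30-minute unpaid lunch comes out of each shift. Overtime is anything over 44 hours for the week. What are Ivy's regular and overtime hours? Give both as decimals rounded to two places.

Regular 44.00 hours, overtime 3.30 hours

Tue: 05:00–13:10 = 8 h 10 min; less 30 min break → 7 h 40 min
Wed: 11:02–20:49 = 9 h 47 min; less 30 min break → 9 h 17 min
Thu: 09:57–14:30 = 4 h 33 min; less 30 min break → 4 h 3 min
Fri: 10:14–20:18 = 10 h 4 min; less 30 min break → 9 h 34 min
Sat: 10:59–22:27 = 11 h 28 min; less 30 min break → 10 h 58 min
Sun: 10:00–16:16 = 6 h 16 min; less 30 min break → 5 h 46 min
Total worked: 47 h 18 min = 47.30 h.
Threshold 44 h → overtime 3 h 18 min, regular 44 h 0 min.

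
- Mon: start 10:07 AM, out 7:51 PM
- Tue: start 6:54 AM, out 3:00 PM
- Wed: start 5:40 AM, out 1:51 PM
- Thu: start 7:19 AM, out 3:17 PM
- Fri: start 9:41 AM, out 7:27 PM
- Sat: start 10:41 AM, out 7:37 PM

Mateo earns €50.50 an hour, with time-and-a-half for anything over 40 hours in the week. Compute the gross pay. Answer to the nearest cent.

€2980.76

Mon: 10:07 AM–7:51 PM = 9 h 44 min
Tue: 6:54 AM–3:00 PM = 8 h 6 min
Wed: 5:40 AM–1:51 PM = 8 h 11 min
Thu: 7:19 AM–3:17 PM = 7 h 58 min
Fri: 9:41 AM–7:27 PM = 9 h 46 min
Sat: 10:41 AM–7:37 PM = 8 h 56 min
Total worked: 52 h 41 min = 3161 min.
Regular 40 h 0 min = 2400 min at €50.50/h; overtime 12 h 41 min = 761 min at €75.75/h.
Pay = (2400 × €50.50 + 761 × €75.75) ÷ 60 = €2980.76.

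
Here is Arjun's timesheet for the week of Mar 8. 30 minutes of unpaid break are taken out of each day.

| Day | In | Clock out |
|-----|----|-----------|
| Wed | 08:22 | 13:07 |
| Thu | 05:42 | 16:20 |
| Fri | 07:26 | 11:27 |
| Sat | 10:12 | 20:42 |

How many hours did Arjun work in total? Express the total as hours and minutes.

27 h 54 min

Wed: 08:22–13:07 = 4 h 45 min; less 30 min break → 4 h 15 min
Thu: 05:42–16:20 = 10 h 38 min; less 30 min break → 10 h 8 min
Fri: 07:26–11:27 = 4 h 1 min; less 30 min break → 3 h 31 min
Sat: 10:12–20:42 = 10 h 30 min; less 30 min break → 10 h 0 min
Total: 4 h 15 min + 10 h 8 min + 3 h 31 min + 10 h 0 min = 27 h 54 min.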